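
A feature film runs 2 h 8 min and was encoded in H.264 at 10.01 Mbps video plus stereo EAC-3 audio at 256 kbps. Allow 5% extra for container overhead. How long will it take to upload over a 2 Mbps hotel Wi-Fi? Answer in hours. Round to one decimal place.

11.5 hours

2 h 8 min = 128 min = 7680 s
Audio: 256 kbps = 0.256 Mbps.
Total bitrate: 10.266 Mbps.
File: 10.266 Mbps × 7680 s = 78842.9 Mb.
With 5% container overhead: ×1.05. → 82785.0 Mb.
At 2 Mbps: 82785.0 / 2 = 41392.5 s ≈ 11.5 hours.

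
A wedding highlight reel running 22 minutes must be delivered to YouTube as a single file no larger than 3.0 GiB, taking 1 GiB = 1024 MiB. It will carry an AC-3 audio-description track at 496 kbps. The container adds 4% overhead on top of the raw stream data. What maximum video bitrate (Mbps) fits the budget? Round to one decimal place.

Budget: 3.0 GiB = 25769.8 Mb.
Stream payload after overhead: 25769.8 / 1.04 = 24778.7 Mb.
22 min = 1320 s
Total bitrate budget: 24778.7 Mb / 1320 s = 18.772 Mbps.
Audio: 496 kbps = 0.496 Mbps.
Video: 18.772 − 0.496 = 18.276 Mbps.

18.3 Mbps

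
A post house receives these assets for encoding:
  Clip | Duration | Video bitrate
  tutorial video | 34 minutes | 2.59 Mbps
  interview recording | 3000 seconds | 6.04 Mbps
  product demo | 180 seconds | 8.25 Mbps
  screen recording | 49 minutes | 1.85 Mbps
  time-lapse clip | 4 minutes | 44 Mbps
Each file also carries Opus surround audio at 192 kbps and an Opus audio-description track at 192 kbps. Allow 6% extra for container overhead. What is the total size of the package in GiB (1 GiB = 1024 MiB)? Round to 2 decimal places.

5.44 GiB

Audio total: 192 + 192 = 384 kbps = 0.384 Mbps.
tutorial video: 2.974 Mbps × 2040 s × 1.06 = 6431.0 Mb
interview recording: 6.424 Mbps × 3000 s × 1.06 = 20428.3 Mb
product demo: 8.634 Mbps × 180 s × 1.06 = 1647.4 Mb
screen recording: 2.234 Mbps × 2940 s × 1.06 = 6962.0 Mb
time-lapse clip: 44.384 Mbps × 240 s × 1.06 = 11291.3 Mb
Total: 46760.0 Mb = 5845.0 MB.
= 5.444 GiB.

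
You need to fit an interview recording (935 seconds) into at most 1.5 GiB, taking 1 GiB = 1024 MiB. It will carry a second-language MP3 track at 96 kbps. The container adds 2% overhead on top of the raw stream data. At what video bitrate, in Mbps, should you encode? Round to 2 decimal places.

Budget: 1.5 GiB = 12884.9 Mb.
Stream payload after overhead: 12884.9 / 1.02 = 12632.3 Mb.
Total bitrate budget: 12632.3 Mb / 935 s = 13.510 Mbps.
Audio: 96 kbps = 0.096 Mbps.
Video: 13.510 − 0.096 = 13.414 Mbps.

13.41 Mbps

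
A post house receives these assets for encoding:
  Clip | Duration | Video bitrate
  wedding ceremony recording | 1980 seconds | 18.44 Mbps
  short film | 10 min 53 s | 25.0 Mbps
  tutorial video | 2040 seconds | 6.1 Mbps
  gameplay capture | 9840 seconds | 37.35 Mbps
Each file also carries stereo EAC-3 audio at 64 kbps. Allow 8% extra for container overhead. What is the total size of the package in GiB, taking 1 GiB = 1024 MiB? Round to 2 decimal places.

54.53 GiB

Audio: 64 kbps = 0.064 Mbps.
wedding ceremony recording: 18.504 Mbps × 1980 s × 1.08 = 39569.0 Mb
short film: 25.064 Mbps × 653 s × 1.08 = 17676.1 Mb
tutorial video: 6.164 Mbps × 2040 s × 1.08 = 13580.5 Mb
gameplay capture: 37.414 Mbps × 9840 s × 1.08 = 397606.1 Mb
Total: 468431.7 Mb = 58554.0 MB.
= 54.53 GiB.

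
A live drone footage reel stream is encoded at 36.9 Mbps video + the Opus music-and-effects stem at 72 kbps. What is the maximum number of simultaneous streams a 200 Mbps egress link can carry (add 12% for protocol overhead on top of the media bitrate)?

4

Audio: 72 kbps = 0.072 Mbps.
Per-viewer media rate: 36.972 Mbps.
On the wire with 12% overhead: 41.409 Mbps.
200 Mbps = 200.0 Mbps; 200.0 / 41.409 = 4.83 → 4 viewers.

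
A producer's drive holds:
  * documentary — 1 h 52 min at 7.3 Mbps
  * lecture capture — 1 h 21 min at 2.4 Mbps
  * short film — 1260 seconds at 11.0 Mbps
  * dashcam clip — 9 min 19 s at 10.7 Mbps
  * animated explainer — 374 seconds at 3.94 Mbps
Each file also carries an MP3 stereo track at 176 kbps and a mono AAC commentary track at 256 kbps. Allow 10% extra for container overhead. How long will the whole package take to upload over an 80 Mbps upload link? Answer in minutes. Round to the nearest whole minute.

20 minutes

Audio total: 176 + 256 = 432 kbps = 0.432 Mbps.
documentary: 7.732 Mbps × 6720 s × 1.10 = 57154.9 Mb
lecture capture: 2.832 Mbps × 4860 s × 1.10 = 15139.9 Mb
short film: 11.432 Mbps × 1260 s × 1.10 = 15844.8 Mb
dashcam clip: 11.132 Mbps × 559 s × 1.10 = 6845.1 Mb
animated explainer: 4.372 Mbps × 374 s × 1.10 = 1798.6 Mb
Total: 96783.3 Mb = 12097.9 MB.
At 80 Mbps: 96783.3 / 80 = 1210 s ≈ 20.2 minutes.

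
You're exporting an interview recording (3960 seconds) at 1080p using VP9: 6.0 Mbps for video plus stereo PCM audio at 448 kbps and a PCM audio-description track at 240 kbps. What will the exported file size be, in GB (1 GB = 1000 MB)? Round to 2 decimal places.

Audio total: 448 + 240 = 688 kbps = 0.688 Mbps.
Total bitrate: 6.0 + 0.688 = 6.688 Mbps.
Stream data: 6.688 Mbps × 3960 s = 26484.5 Mb.
26,484 Mb ÷ 8 = 3,311 MB → 3.311 GB.

3.31 GB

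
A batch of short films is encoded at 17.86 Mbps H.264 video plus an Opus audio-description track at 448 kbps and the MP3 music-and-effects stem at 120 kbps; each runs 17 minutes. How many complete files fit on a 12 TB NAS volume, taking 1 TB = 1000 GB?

5107

17 min = 1020 s
Audio total: 448 + 120 = 568 kbps = 0.568 Mbps.
Total bitrate: 18.428 Mbps.
Per item: 18.428 Mbps × 1020 s = 18,797 Mb = 2,350 MB.
Capacity: 12 TB = 96,000,000 Mb; 5107.32 items → 5107 complete.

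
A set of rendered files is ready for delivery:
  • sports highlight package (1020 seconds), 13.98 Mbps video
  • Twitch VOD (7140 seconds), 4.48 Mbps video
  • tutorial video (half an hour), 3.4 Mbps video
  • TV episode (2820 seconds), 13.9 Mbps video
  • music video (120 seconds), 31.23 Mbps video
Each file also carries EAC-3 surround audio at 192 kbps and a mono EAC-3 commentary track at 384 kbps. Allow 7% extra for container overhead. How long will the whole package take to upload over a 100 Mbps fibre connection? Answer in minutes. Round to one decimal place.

Audio total: 192 + 384 = 576 kbps = 0.576 Mbps.
sports highlight package: 14.556 Mbps × 1020 s × 1.07 = 15886.4 Mb
Twitch VOD: 5.056 Mbps × 7140 s × 1.07 = 38626.8 Mb
tutorial video: 3.976 Mbps × 1800 s × 1.07 = 7657.8 Mb
TV episode: 14.476 Mbps × 2820 s × 1.07 = 43679.9 Mb
music video: 31.806 Mbps × 120 s × 1.07 = 4083.9 Mb
Total: 109934.8 Mb = 13741.8 MB.
At 100 Mbps: 109934.8 / 100 = 1099 s ≈ 18.3 minutes.

18.3 minutes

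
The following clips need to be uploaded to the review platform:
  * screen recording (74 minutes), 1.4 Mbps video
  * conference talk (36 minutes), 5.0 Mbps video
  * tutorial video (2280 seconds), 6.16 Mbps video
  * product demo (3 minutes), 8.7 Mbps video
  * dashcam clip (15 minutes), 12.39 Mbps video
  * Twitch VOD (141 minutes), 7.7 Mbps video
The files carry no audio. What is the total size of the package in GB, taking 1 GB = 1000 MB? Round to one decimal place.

screen recording: 1.400 Mbps × 4440 s = 6216.0 Mb
conference talk: 5.000 Mbps × 2160 s = 10800.0 Mb
tutorial video: 6.160 Mbps × 2280 s = 14044.8 Mb
product demo: 8.700 Mbps × 180 s = 1566.0 Mb
dashcam clip: 12.390 Mbps × 900 s = 11151.0 Mb
Twitch VOD: 7.700 Mbps × 8460 s = 65142.0 Mb
Total: 108919.8 Mb = 13615.0 MB.
= 13.61 GB.

13.6 GB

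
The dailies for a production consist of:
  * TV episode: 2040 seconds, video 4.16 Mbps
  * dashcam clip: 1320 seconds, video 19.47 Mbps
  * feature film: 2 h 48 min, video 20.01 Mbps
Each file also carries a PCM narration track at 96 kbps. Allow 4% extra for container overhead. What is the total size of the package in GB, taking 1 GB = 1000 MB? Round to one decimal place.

30.8 GB

Audio: 96 kbps = 0.096 Mbps.
TV episode: 4.256 Mbps × 2040 s × 1.04 = 9029.5 Mb
dashcam clip: 19.566 Mbps × 1320 s × 1.04 = 26860.2 Mb
feature film: 20.106 Mbps × 10080 s × 1.04 = 210775.2 Mb
Total: 246665.0 Mb = 30833.1 MB.
= 30.83 GB.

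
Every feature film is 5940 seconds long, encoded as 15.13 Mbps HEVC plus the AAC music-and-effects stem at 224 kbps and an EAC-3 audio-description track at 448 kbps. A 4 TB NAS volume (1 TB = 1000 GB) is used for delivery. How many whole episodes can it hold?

Audio total: 224 + 448 = 672 kbps = 0.672 Mbps.
Total bitrate: 15.802 Mbps.
Per item: 15.802 Mbps × 5940 s = 93,864 Mb = 11,733 MB.
Capacity: 4 TB = 32,000,000 Mb; 340.92 items → 340 complete.

340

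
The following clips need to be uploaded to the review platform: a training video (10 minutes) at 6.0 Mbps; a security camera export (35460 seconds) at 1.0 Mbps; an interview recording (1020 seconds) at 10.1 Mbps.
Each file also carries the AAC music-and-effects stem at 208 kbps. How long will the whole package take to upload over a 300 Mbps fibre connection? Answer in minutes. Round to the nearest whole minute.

Audio: 208 kbps = 0.208 Mbps.
training video: 6.208 Mbps × 600 s = 3724.8 Mb
security camera export: 1.208 Mbps × 35460 s = 42835.7 Mb
interview recording: 10.308 Mbps × 1020 s = 10514.2 Mb
Total: 57074.6 Mb = 7134.3 MB.
At 300 Mbps: 57074.6 / 300 = 190 s ≈ 3.17 minutes.

3 minutes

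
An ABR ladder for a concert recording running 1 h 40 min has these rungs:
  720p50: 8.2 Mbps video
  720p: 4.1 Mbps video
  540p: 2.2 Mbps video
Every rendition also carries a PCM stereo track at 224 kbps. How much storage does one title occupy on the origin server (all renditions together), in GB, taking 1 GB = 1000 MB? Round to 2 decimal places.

1 h 40 min = 100 min = 6000 s
Audio: 224 kbps = 0.224 Mbps.
Sum of rendition bitrates: (8.2+0.224) + (4.1+0.224) + (2.2+0.224) = 15.172 Mbps.
× 6000 s = 91,032 Mb = 11,379 MB = 11.38 GB.

11.38 GB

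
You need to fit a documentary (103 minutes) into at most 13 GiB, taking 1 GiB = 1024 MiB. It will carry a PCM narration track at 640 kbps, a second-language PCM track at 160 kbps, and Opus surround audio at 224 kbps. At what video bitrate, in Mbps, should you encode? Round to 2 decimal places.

Budget: 13 GiB = 111669.1 Mb.
103 min = 6180 s
Total bitrate budget: 111669.1 Mb / 6180 s = 18.069 Mbps.
Audio total: 640 + 160 + 224 = 1024 kbps = 1.024 Mbps.
Video: 18.069 − 1.024 = 17.045 Mbps.

17.05 Mbps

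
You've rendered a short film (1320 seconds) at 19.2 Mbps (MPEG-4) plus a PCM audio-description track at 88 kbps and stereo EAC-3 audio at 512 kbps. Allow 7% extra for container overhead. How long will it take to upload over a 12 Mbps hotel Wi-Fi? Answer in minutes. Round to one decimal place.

Audio total: 88 + 512 = 600 kbps = 0.600 Mbps.
Total bitrate: 19.800 Mbps.
File: 19.800 Mbps × 1320 s = 26136.0 Mb.
With 7% container overhead: ×1.07. → 27965.5 Mb.
At 12 Mbps: 27965.5 / 12 = 2330.5 s ≈ 38.8 minutes.

38.8 minutes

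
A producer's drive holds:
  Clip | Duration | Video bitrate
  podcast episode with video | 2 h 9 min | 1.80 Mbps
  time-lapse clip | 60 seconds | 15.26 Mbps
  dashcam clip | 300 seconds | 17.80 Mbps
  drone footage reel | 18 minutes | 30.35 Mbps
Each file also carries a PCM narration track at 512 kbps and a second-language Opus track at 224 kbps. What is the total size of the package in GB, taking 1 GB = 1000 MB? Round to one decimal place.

7.5 GB

Audio total: 512 + 224 = 736 kbps = 0.736 Mbps.
podcast episode with video: 2.536 Mbps × 7740 s = 19628.6 Mb
time-lapse clip: 15.996 Mbps × 60 s = 959.8 Mb
dashcam clip: 18.536 Mbps × 300 s = 5560.8 Mb
drone footage reel: 31.086 Mbps × 1080 s = 33572.9 Mb
Total: 59722.1 Mb = 7465.3 MB.
= 7.465 GB.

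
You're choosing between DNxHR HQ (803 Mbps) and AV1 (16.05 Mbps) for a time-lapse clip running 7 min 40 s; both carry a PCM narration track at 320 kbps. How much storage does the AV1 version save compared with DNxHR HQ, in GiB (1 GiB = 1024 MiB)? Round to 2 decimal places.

7 min 40 s = 460 s
Audio: 320 kbps = 0.320 Mbps.
DNxHR HQ: 803.320 Mbps × 460 s = 369527.2 Mb = 43.019 GiB.
AV1: 16.370 Mbps × 460 s = 7530.2 Mb = 0.877 GiB.
Saving: 43.019 − 0.877 = 42.142 GiB.

42.14 GiB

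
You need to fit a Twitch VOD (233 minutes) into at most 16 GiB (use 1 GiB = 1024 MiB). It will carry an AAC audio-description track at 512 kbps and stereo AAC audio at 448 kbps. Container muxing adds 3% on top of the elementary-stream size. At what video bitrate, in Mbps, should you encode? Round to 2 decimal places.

Budget: 16 GiB = 137439.0 Mb.
Stream payload after overhead: 137439.0 / 1.03 = 133435.9 Mb.
233 min = 13980 s
Total bitrate budget: 133435.9 Mb / 13980 s = 9.545 Mbps.
Audio total: 512 + 448 = 960 kbps = 0.960 Mbps.
Video: 9.545 − 0.960 = 8.585 Mbps.

8.58 Mbps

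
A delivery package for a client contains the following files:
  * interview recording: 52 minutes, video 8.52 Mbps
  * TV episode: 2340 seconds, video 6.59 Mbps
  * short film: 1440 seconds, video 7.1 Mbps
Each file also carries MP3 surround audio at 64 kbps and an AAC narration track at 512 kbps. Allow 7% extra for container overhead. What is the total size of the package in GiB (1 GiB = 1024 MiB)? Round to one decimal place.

7.0 GiB

Audio total: 64 + 512 = 576 kbps = 0.576 Mbps.
interview recording: 9.096 Mbps × 3120 s × 1.07 = 30366.1 Mb
TV episode: 7.166 Mbps × 2340 s × 1.07 = 17942.2 Mb
short film: 7.676 Mbps × 1440 s × 1.07 = 11827.2 Mb
Total: 60135.5 Mb = 7516.9 MB.
= 7.001 GiB.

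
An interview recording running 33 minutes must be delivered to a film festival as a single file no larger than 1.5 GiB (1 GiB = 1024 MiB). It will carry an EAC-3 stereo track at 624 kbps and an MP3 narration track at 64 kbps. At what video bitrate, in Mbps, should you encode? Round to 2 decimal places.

Budget: 1.5 GiB = 12884.9 Mb.
33 min = 1980 s
Total bitrate budget: 12884.9 Mb / 1980 s = 6.508 Mbps.
Audio total: 624 + 64 = 688 kbps = 0.688 Mbps.
Video: 6.508 − 0.688 = 5.820 Mbps.

5.82 Mbps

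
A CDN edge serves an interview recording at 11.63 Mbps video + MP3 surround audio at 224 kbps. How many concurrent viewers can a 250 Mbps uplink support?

21

Audio: 224 kbps = 0.224 Mbps.
Per-viewer media rate: 11.854 Mbps.
250 Mbps = 250.0 Mbps; 250.0 / 11.854 = 21.09 → 21 viewers.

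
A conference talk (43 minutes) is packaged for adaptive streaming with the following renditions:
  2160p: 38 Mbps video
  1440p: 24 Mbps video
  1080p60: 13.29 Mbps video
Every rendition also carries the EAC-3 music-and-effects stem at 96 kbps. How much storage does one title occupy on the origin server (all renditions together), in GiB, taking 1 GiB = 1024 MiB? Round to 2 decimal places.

22.70 GiB

43 min = 2580 s
Audio: 96 kbps = 0.096 Mbps.
Sum of rendition bitrates: (38+0.096) + (24+0.096) + (13.29+0.096) = 75.578 Mbps.
× 2580 s = 194,991 Mb = 24,374 MB = 22.70 GiB.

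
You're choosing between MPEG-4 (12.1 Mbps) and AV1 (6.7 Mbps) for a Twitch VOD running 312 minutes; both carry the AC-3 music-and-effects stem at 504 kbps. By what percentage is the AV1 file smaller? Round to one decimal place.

312 min = 18720 s
Audio: 504 kbps = 0.504 Mbps.
MPEG-4: 12.604 Mbps × 18720 s = 235946.9 Mb = 27.468 GiB.
AV1: 7.204 Mbps × 18720 s = 134858.9 Mb = 15.700 GiB.
Reduction: (1 − 15.700/27.468) × 100 = 42.84%.

42.8%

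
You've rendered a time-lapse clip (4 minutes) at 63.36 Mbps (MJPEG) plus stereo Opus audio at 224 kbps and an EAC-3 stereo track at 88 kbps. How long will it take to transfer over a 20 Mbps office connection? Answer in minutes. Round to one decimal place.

4 min = 240 s
Audio total: 224 + 88 = 312 kbps = 0.312 Mbps.
Total bitrate: 63.672 Mbps.
File: 63.672 Mbps × 240 s = 15281.3 Mb.
At 20 Mbps: 15281.3 / 20 = 764.1 s ≈ 12.7 minutes.

12.7 minutes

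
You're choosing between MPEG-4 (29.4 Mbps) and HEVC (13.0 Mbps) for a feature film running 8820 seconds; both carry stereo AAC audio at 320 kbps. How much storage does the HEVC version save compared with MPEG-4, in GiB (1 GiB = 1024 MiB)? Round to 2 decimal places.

16.84 GiB

Audio: 320 kbps = 0.320 Mbps.
MPEG-4: 29.720 Mbps × 8820 s = 262130.4 Mb = 30.516 GiB.
HEVC: 13.320 Mbps × 8820 s = 117482.4 Mb = 13.677 GiB.
Saving: 30.516 − 13.677 = 16.839 GiB.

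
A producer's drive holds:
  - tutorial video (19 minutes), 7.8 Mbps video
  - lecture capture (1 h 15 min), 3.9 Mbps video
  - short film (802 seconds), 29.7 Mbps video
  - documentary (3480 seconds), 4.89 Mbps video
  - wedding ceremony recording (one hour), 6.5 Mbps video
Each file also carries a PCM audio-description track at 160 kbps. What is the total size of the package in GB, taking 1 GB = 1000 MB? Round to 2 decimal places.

Audio: 160 kbps = 0.160 Mbps.
tutorial video: 7.960 Mbps × 1140 s = 9074.4 Mb
lecture capture: 4.060 Mbps × 4500 s = 18270.0 Mb
short film: 29.860 Mbps × 802 s = 23947.7 Mb
documentary: 5.050 Mbps × 3480 s = 17574.0 Mb
wedding ceremony recording: 6.660 Mbps × 3600 s = 23976.0 Mb
Total: 92842.1 Mb = 11605.3 MB.
= 11.61 GB.

11.61 GB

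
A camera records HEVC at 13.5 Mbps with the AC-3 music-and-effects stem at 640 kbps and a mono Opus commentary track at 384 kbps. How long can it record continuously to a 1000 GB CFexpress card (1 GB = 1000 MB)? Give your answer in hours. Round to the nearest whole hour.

153 hours

Audio total: 640 + 384 = 1024 kbps = 1.024 Mbps.
Total bitrate: 13.5 + 1.024 = 14.524 Mbps.
Capacity: 1000 GB = 8,000,000 Mb.
Recording time: 8,000,000 / 14.524 = 550,812 s ≈ 153 hours.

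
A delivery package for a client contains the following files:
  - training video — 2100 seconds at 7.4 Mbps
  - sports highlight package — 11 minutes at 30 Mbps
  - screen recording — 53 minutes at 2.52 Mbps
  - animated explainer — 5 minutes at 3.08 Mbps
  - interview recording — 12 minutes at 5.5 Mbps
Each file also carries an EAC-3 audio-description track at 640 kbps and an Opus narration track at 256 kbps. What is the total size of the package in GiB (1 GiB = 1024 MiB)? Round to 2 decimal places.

6.34 GiB

Audio total: 640 + 256 = 896 kbps = 0.896 Mbps.
training video: 8.296 Mbps × 2100 s = 17421.6 Mb
sports highlight package: 30.896 Mbps × 660 s = 20391.4 Mb
screen recording: 3.416 Mbps × 3180 s = 10862.9 Mb
animated explainer: 3.976 Mbps × 300 s = 1192.8 Mb
interview recording: 6.396 Mbps × 720 s = 4605.1 Mb
Total: 54473.8 Mb = 6809.2 MB.
= 6.342 GiB.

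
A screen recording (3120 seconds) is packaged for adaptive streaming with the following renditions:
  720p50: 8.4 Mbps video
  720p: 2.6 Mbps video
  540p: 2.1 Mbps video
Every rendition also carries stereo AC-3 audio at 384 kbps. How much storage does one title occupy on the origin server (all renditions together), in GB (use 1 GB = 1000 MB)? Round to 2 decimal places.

5.56 GB

Audio: 384 kbps = 0.384 Mbps.
Sum of rendition bitrates: (8.4+0.384) + (2.6+0.384) + (2.1+0.384) = 14.252 Mbps.
× 3120 s = 44,466 Mb = 5,558 MB = 5.558 GB.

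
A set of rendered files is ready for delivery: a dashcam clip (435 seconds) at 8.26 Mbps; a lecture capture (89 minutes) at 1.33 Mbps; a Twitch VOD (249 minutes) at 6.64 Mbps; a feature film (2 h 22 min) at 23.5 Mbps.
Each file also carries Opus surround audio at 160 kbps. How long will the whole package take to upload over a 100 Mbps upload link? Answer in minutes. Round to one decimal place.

Audio: 160 kbps = 0.160 Mbps.
dashcam clip: 8.420 Mbps × 435 s = 3662.7 Mb
lecture capture: 1.490 Mbps × 5340 s = 7956.6 Mb
Twitch VOD: 6.800 Mbps × 14940 s = 101592.0 Mb
feature film: 23.660 Mbps × 8520 s = 201583.2 Mb
Total: 314794.5 Mb = 39349.3 MB.
At 100 Mbps: 314794.5 / 100 = 3148 s ≈ 52.5 minutes.

52.5 minutes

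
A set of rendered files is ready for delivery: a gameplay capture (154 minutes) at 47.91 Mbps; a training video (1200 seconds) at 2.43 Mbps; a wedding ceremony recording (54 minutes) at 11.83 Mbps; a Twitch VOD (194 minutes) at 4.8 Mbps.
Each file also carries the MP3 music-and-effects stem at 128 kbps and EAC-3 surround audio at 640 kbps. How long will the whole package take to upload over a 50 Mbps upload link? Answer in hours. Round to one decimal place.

Audio total: 128 + 640 = 768 kbps = 0.768 Mbps.
gameplay capture: 48.678 Mbps × 9240 s = 449784.7 Mb
training video: 3.198 Mbps × 1200 s = 3837.6 Mb
wedding ceremony recording: 12.598 Mbps × 3240 s = 40817.5 Mb
Twitch VOD: 5.568 Mbps × 11640 s = 64811.5 Mb
Total: 559251.4 Mb = 69906.4 MB.
At 50 Mbps: 559251.4 / 50 = 11185 s ≈ 3.11 hours.

3.1 hours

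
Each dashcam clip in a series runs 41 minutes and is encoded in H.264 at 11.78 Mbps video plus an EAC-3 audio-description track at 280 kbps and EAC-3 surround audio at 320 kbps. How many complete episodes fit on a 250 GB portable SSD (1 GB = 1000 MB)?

65

41 min = 2460 s
Audio total: 280 + 320 = 600 kbps = 0.600 Mbps.
Total bitrate: 12.380 Mbps.
Per item: 12.380 Mbps × 2460 s = 30,455 Mb = 3,807 MB.
Capacity: 250 GB = 2,000,000 Mb; 65.67 items → 65 complete.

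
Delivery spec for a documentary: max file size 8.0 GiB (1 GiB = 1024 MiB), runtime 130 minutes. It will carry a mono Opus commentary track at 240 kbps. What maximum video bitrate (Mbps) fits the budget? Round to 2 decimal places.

Budget: 8.0 GiB = 68719.5 Mb.
130 min = 7800 s
Total bitrate budget: 68719.5 Mb / 7800 s = 8.810 Mbps.
Audio: 240 kbps = 0.240 Mbps.
Video: 8.810 − 0.240 = 8.570 Mbps.

8.57 Mbps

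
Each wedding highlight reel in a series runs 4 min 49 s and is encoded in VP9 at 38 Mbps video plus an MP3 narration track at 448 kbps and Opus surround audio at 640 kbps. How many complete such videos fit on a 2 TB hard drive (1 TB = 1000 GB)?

4 min 49 s = 289 s
Audio total: 448 + 640 = 1088 kbps = 1.088 Mbps.
Total bitrate: 39.088 Mbps.
Per item: 39.088 Mbps × 289 s = 11,296 Mb = 1,412 MB.
Capacity: 2 TB = 16,000,000 Mb; 1416.38 items → 1416 complete.

1416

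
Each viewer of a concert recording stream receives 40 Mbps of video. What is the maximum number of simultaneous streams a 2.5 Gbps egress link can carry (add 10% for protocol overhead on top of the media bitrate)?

On the wire with 10% overhead: 44.000 Mbps.
2.5 Gbps = 2,500 Mbps; 2,500 / 44.000 = 56.82 → 56 viewers.

56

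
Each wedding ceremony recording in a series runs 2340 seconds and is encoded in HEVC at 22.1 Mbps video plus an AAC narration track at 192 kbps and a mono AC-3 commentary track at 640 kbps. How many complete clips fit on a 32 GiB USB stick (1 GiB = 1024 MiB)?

Audio total: 192 + 640 = 832 kbps = 0.832 Mbps.
Total bitrate: 22.932 Mbps.
Per item: 22.932 Mbps × 2340 s = 53,661 Mb = 6,708 MB.
Capacity: 32 GiB = 274,878 Mb; 5.12 items → 5 complete.

5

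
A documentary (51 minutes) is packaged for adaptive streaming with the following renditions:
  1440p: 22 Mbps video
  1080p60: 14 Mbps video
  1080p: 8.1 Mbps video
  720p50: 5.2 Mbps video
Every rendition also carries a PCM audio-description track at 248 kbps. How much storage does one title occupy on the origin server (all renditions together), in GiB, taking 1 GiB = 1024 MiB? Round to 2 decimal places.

51 min = 3060 s
Audio: 248 kbps = 0.248 Mbps.
Sum of rendition bitrates: (22+0.248) + (14+0.248) + (8.1+0.248) + (5.2+0.248) = 50.292 Mbps.
× 3060 s = 153,894 Mb = 19,237 MB = 17.92 GiB.

17.92 GiB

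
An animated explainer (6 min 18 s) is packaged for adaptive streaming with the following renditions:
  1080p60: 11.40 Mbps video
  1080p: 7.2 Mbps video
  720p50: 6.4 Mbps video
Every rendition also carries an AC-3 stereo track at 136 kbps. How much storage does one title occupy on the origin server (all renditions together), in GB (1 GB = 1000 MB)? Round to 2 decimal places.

1.20 GB

6 min 18 s = 378 s
Audio: 136 kbps = 0.136 Mbps.
Sum of rendition bitrates: (11.40+0.136) + (7.2+0.136) + (6.4+0.136) = 25.408 Mbps.
× 378 s = 9,604 Mb = 1,201 MB = 1.201 GB.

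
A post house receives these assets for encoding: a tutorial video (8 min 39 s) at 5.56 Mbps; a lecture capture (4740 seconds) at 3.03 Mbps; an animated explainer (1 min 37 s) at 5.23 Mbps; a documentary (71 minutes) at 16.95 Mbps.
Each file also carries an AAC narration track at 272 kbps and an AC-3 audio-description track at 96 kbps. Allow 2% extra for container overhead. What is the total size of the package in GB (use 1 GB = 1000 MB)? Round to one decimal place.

11.9 GB

Audio total: 272 + 96 = 368 kbps = 0.368 Mbps.
tutorial video: 5.928 Mbps × 519 s × 1.02 = 3138.2 Mb
lecture capture: 3.398 Mbps × 4740 s × 1.02 = 16428.7 Mb
animated explainer: 5.598 Mbps × 97 s × 1.02 = 553.9 Mb
documentary: 17.318 Mbps × 4260 s × 1.02 = 75250.2 Mb
Total: 95370.9 Mb = 11921.4 MB.
= 11.92 GB.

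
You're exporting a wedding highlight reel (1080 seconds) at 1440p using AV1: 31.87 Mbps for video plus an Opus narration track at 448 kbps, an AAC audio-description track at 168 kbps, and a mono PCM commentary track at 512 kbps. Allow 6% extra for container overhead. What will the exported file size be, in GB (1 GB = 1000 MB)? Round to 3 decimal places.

Audio total: 448 + 168 + 512 = 1128 kbps = 1.128 Mbps.
Total bitrate: 31.87 + 1.128 = 32.998 Mbps.
Stream data: 32.998 Mbps × 1080 s = 35637.8 Mb.
With 6% container overhead: ×1.06.
37,776 Mb ÷ 8 = 4,722 MB → 4.722 GB.

4.722 GB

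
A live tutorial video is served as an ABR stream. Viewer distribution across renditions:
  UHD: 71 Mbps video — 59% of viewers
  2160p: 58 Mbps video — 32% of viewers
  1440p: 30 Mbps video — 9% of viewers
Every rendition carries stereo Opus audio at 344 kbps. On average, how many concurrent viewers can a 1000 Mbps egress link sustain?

Audio: 344 kbps = 0.344 Mbps.
Average per-viewer bitrate: 0.59×71.344 + 0.32×58.344 + 0.09×30.344 = 63.494 Mbps.
1000 Mbps = 1,000 Mbps; 1,000 / 63.494 = 15.75 → 15.

15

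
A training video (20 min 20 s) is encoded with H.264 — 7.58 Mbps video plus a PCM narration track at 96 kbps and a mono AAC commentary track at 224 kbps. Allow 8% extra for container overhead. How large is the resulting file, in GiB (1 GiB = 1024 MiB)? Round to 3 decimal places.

1.212 GiB

20 min 20 s = 1220 s
Audio total: 96 + 224 = 320 kbps = 0.320 Mbps.
Total bitrate: 7.58 + 0.320 = 7.900 Mbps.
Stream data: 7.900 Mbps × 1220 s = 9638.0 Mb.
With 8% container overhead: ×1.08.
10,409 Mb = 1,301,130,000 bytes ÷ 1,073,741,824 = 1.212 GiB.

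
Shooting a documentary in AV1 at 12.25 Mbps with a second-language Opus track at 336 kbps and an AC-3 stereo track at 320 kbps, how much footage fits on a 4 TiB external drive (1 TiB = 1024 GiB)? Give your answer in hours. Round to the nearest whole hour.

Audio total: 336 + 320 = 656 kbps = 0.656 Mbps.
Total bitrate: 12.25 + 0.656 = 12.906 Mbps.
Capacity: 4 TiB = 35,184,372 Mb.
Recording time: 35,184,372 / 12.906 = 2,726,203 s ≈ 757 hours.

757 hours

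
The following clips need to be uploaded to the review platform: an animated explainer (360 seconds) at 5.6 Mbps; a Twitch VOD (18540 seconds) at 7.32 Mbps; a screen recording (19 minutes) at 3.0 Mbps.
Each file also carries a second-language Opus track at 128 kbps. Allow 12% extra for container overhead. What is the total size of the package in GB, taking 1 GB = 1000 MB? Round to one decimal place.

Audio: 128 kbps = 0.128 Mbps.
animated explainer: 5.728 Mbps × 360 s × 1.12 = 2309.5 Mb
Twitch VOD: 7.448 Mbps × 18540 s × 1.12 = 154656.2 Mb
screen recording: 3.128 Mbps × 1140 s × 1.12 = 3993.8 Mb
Total: 160959.6 Mb = 20119.9 MB.
= 20.12 GB.

20.1 GB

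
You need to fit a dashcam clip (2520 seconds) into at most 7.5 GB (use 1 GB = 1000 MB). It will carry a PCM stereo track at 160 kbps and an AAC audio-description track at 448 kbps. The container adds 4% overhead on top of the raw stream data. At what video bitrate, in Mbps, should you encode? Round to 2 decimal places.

Budget: 7.5 GB = 60000.0 Mb.
Stream payload after overhead: 60000.0 / 1.04 = 57692.3 Mb.
Total bitrate budget: 57692.3 Mb / 2520 s = 22.894 Mbps.
Audio total: 160 + 448 = 608 kbps = 0.608 Mbps.
Video: 22.894 − 0.608 = 22.286 Mbps.

22.29 Mbps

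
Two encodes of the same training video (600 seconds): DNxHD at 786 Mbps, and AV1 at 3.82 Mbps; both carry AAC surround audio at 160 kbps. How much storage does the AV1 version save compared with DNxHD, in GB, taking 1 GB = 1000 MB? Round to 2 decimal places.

Audio: 160 kbps = 0.160 Mbps.
DNxHD: 786.160 Mbps × 600 s = 471696.0 Mb = 58.962 GB.
AV1: 3.980 Mbps × 600 s = 2388.0 Mb = 0.298 GB.
Saving: 58.962 − 0.298 = 58.663 GB.

58.66 GB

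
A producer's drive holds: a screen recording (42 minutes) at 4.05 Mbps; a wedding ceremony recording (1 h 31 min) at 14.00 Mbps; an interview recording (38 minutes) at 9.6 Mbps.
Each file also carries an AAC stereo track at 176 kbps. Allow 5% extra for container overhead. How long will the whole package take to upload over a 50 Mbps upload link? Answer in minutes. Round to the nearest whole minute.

Audio: 176 kbps = 0.176 Mbps.
screen recording: 4.226 Mbps × 2520 s × 1.05 = 11182.0 Mb
wedding ceremony recording: 14.176 Mbps × 5460 s × 1.05 = 81271.0 Mb
interview recording: 9.776 Mbps × 2280 s × 1.05 = 23403.7 Mb
Total: 115856.7 Mb = 14482.1 MB.
At 50 Mbps: 115856.7 / 50 = 2317 s ≈ 38.6 minutes.

39 minutes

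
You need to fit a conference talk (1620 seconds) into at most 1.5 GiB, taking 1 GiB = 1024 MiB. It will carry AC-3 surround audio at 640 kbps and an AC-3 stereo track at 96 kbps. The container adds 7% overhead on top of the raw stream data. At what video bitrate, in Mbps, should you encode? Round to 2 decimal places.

Budget: 1.5 GiB = 12884.9 Mb.
Stream payload after overhead: 12884.9 / 1.07 = 12042.0 Mb.
Total bitrate budget: 12042.0 Mb / 1620 s = 7.433 Mbps.
Audio total: 640 + 96 = 736 kbps = 0.736 Mbps.
Video: 7.433 − 0.736 = 6.697 Mbps.

6.70 Mbps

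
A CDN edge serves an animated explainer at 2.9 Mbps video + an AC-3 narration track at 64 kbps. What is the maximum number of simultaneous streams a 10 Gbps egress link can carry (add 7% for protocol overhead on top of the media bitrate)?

3153

Audio: 64 kbps = 0.064 Mbps.
Per-viewer media rate: 2.964 Mbps.
On the wire with 7% overhead: 3.171 Mbps.
10 Gbps = 10,000 Mbps; 10,000 / 3.171 = 3153.10 → 3153 viewers.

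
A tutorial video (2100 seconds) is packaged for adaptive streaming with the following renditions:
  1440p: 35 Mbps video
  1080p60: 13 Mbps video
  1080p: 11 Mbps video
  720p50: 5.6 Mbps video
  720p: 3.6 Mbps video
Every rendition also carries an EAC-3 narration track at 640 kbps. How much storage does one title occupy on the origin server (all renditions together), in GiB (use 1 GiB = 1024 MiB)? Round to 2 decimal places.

17.46 GiB

Audio: 640 kbps = 0.640 Mbps.
Sum of rendition bitrates: (35+0.640) + (13+0.640) + (11+0.640) + (5.6+0.640) + (3.6+0.640) = 71.400 Mbps.
× 2100 s = 149,940 Mb = 18,742 MB = 17.46 GiB.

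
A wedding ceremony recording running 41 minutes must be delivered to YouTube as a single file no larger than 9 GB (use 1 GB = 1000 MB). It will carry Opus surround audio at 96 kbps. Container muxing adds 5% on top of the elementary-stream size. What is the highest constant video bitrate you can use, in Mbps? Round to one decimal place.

Budget: 9 GB = 72000.0 Mb.
Stream payload after overhead: 72000.0 / 1.05 = 68571.4 Mb.
41 min = 2460 s
Total bitrate budget: 68571.4 Mb / 2460 s = 27.875 Mbps.
Audio: 96 kbps = 0.096 Mbps.
Video: 27.875 − 0.096 = 27.779 Mbps.

27.8 Mbps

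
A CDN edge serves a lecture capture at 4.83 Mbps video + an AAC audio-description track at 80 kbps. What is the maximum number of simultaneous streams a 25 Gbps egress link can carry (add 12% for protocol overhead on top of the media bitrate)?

4546

Audio: 80 kbps = 0.080 Mbps.
Per-viewer media rate: 4.910 Mbps.
On the wire with 12% overhead: 5.499 Mbps.
25 Gbps = 25,000 Mbps; 25,000 / 5.499 = 4546.12 → 4546 viewers.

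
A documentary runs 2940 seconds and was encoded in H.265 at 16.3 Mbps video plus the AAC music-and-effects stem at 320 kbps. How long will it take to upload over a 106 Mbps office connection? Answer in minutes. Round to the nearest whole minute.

Audio: 320 kbps = 0.320 Mbps.
Total bitrate: 16.620 Mbps.
File: 16.620 Mbps × 2940 s = 48862.8 Mb.
At 106 Mbps: 48862.8 / 106 = 461.0 s ≈ 7.68 minutes.

8 minutes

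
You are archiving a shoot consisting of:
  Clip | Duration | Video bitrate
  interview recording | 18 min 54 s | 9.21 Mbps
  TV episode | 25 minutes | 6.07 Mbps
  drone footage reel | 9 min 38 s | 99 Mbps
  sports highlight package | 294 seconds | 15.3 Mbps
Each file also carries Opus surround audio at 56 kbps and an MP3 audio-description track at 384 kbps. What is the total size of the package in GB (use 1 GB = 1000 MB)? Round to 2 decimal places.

10.35 GB

Audio total: 56 + 384 = 440 kbps = 0.440 Mbps.
interview recording: 9.650 Mbps × 1134 s = 10943.1 Mb
TV episode: 6.510 Mbps × 1500 s = 9765.0 Mb
drone footage reel: 99.440 Mbps × 578 s = 57476.3 Mb
sports highlight package: 15.740 Mbps × 294 s = 4627.6 Mb
Total: 82812.0 Mb = 10351.5 MB.
= 10.35 GB.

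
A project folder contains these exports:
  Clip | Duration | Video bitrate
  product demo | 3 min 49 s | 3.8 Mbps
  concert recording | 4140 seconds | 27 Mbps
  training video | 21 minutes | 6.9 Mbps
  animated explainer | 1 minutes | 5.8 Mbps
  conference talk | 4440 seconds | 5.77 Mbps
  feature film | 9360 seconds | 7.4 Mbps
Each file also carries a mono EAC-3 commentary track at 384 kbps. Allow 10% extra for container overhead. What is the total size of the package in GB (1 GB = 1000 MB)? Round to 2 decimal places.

Audio: 384 kbps = 0.384 Mbps.
product demo: 4.184 Mbps × 229 s × 1.10 = 1053.9 Mb
concert recording: 27.384 Mbps × 4140 s × 1.10 = 124706.7 Mb
training video: 7.284 Mbps × 1260 s × 1.10 = 10095.6 Mb
animated explainer: 6.184 Mbps × 60 s × 1.10 = 408.1 Mb
conference talk: 6.154 Mbps × 4440 s × 1.10 = 30056.1 Mb
feature film: 7.784 Mbps × 9360 s × 1.10 = 80144.1 Mb
Total: 246464.7 Mb = 30808.1 MB.
= 30.81 GB.

30.81 GB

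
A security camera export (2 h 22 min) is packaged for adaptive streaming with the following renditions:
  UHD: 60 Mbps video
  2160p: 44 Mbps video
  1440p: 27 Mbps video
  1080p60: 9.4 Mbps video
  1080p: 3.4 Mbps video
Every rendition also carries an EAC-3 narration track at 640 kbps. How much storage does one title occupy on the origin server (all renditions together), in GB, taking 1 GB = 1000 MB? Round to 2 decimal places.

156.56 GB

2 h 22 min = 142 min = 8520 s
Audio: 640 kbps = 0.640 Mbps.
Sum of rendition bitrates: (60+0.640) + (44+0.640) + (27+0.640) + (9.4+0.640) + (3.4+0.640) = 147.000 Mbps.
× 8520 s = 1,252,440 Mb = 156,555 MB = 156.6 GB.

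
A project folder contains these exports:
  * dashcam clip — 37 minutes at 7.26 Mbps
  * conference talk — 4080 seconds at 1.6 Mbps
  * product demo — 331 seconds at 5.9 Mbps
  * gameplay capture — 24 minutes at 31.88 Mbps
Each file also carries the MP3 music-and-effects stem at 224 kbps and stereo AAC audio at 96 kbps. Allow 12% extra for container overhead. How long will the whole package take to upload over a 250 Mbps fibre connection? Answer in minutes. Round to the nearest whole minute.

Audio total: 224 + 96 = 320 kbps = 0.320 Mbps.
dashcam clip: 7.580 Mbps × 2220 s × 1.12 = 18846.9 Mb
conference talk: 1.920 Mbps × 4080 s × 1.12 = 8773.6 Mb
product demo: 6.220 Mbps × 331 s × 1.12 = 2305.9 Mb
gameplay capture: 32.200 Mbps × 1440 s × 1.12 = 51932.2 Mb
Total: 81858.6 Mb = 10232.3 MB.
At 250 Mbps: 81858.6 / 250 = 327 s ≈ 5.46 minutes.

5 minutes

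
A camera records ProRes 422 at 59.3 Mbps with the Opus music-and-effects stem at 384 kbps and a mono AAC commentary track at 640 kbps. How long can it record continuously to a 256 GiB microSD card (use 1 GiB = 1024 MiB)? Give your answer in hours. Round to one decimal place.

10.1 hours

Audio total: 384 + 640 = 1024 kbps = 1.024 Mbps.
Total bitrate: 59.3 + 1.024 = 60.324 Mbps.
Capacity: 256 GiB = 2,199,023 Mb.
Recording time: 2,199,023 / 60.324 = 36,454 s ≈ 10.1 hours.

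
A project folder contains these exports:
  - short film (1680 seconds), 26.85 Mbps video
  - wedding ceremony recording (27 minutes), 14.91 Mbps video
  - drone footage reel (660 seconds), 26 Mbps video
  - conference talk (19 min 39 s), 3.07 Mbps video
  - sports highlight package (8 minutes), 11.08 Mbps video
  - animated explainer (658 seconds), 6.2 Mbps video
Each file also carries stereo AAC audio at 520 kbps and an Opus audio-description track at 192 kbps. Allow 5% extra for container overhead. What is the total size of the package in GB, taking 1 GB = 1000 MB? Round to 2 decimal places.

13.64 GB

Audio total: 520 + 192 = 712 kbps = 0.712 Mbps.
short film: 27.562 Mbps × 1680 s × 1.05 = 48619.4 Mb
wedding ceremony recording: 15.622 Mbps × 1620 s × 1.05 = 26573.0 Mb
drone footage reel: 26.712 Mbps × 660 s × 1.05 = 18511.4 Mb
conference talk: 3.782 Mbps × 1179 s × 1.05 = 4681.9 Mb
sports highlight package: 11.792 Mbps × 480 s × 1.05 = 5943.2 Mb
animated explainer: 6.912 Mbps × 658 s × 1.05 = 4775.5 Mb
Total: 109104.4 Mb = 13638.1 MB.
= 13.64 GB.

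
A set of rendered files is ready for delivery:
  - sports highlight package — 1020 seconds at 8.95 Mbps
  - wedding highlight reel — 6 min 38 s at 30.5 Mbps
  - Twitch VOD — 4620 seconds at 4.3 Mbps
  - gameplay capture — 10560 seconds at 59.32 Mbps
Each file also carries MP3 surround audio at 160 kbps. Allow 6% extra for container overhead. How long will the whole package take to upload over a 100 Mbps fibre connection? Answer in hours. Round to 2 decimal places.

Audio: 160 kbps = 0.160 Mbps.
sports highlight package: 9.110 Mbps × 1020 s × 1.06 = 9849.7 Mb
wedding highlight reel: 30.660 Mbps × 398 s × 1.06 = 12934.8 Mb
Twitch VOD: 4.460 Mbps × 4620 s × 1.06 = 21841.5 Mb
gameplay capture: 59.480 Mbps × 10560 s × 1.06 = 665795.3 Mb
Total: 710421.4 Mb = 88802.7 MB.
At 100 Mbps: 710421.4 / 100 = 7104 s ≈ 1.97 hours.

1.97 hours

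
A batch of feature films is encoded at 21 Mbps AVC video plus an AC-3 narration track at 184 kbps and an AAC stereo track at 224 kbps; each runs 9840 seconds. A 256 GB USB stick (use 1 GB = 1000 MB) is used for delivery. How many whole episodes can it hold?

9

Audio total: 184 + 224 = 408 kbps = 0.408 Mbps.
Total bitrate: 21.408 Mbps.
Per item: 21.408 Mbps × 9840 s = 210,655 Mb = 26,332 MB.
Capacity: 256 GB = 2,048,000 Mb; 9.72 items → 9 complete.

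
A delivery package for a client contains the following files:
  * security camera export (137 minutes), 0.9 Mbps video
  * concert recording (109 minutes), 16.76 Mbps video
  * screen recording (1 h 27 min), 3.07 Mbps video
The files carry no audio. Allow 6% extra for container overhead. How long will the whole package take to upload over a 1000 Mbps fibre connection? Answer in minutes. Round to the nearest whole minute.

2 minutes

security camera export: 0.900 Mbps × 8220 s × 1.06 = 7841.9 Mb
concert recording: 16.760 Mbps × 6540 s × 1.06 = 116187.0 Mb
screen recording: 3.070 Mbps × 5220 s × 1.06 = 16986.9 Mb
Total: 141015.8 Mb = 17627.0 MB.
At 1000 Mbps: 141015.8 / 1000 = 141 s ≈ 2.35 minutes.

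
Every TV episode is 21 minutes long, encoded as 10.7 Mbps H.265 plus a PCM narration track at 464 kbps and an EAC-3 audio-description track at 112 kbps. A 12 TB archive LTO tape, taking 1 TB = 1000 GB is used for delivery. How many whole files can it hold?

21 min = 1260 s
Audio total: 464 + 112 = 576 kbps = 0.576 Mbps.
Total bitrate: 11.276 Mbps.
Per item: 11.276 Mbps × 1260 s = 14,208 Mb = 1,776 MB.
Capacity: 12 TB = 96,000,000 Mb; 6756.87 items → 6756 complete.

6756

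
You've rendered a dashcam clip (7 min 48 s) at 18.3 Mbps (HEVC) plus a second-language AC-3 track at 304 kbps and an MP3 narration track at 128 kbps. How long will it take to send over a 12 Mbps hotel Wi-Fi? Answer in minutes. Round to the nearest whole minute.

7 min 48 s = 468 s
Audio total: 304 + 128 = 432 kbps = 0.432 Mbps.
Total bitrate: 18.732 Mbps.
File: 18.732 Mbps × 468 s = 8766.6 Mb.
At 12 Mbps: 8766.6 / 12 = 730.5 s ≈ 12.2 minutes.

12 minutes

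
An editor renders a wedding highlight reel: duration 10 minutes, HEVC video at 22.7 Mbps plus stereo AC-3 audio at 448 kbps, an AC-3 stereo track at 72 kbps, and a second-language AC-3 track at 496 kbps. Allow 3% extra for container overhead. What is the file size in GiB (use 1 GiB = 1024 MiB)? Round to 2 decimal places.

10 min = 600 s
Audio total: 448 + 72 + 496 = 1016 kbps = 1.016 Mbps.
Total bitrate: 22.7 + 1.016 = 23.716 Mbps.
Stream data: 23.716 Mbps × 600 s = 14229.6 Mb.
With 3% container overhead: ×1.03.
14,656 Mb = 1,832,061,000 bytes ÷ 1,073,741,824 = 1.706 GiB.

1.71 GiB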